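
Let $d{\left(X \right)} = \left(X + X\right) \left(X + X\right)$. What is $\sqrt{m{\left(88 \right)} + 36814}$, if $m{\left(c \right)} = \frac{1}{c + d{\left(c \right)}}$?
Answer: $\frac{\sqrt{8881120693302}}{15532} \approx 191.87$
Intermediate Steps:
$d{\left(X \right)} = 4 X^{2}$ ($d{\left(X \right)} = 2 X 2 X = 4 X^{2}$)
$m{\left(c \right)} = \frac{1}{c + 4 c^{2}}$
$\sqrt{m{\left(88 \right)} + 36814} = \sqrt{\frac{1}{88 \left(1 + 4 \cdot 88\right)} + 36814} = \sqrt{\frac{1}{88 \left(1 + 352\right)} + 36814} = \sqrt{\frac{1}{88 \cdot 353} + 36814} = \sqrt{\frac{1}{88} \cdot \frac{1}{353} + 36814} = \sqrt{\frac{1}{31064} + 36814} = \sqrt{\frac{1143590097}{31064}} = \frac{\sqrt{8881120693302}}{15532}$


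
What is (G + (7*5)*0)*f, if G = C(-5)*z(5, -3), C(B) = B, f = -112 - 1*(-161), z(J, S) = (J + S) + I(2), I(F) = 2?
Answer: -980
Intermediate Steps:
z(J, S) = 2 + J + S (z(J, S) = (J + S) + 2 = 2 + J + S)
f = 49 (f = -112 + 161 = 49)
G = -20 (G = -5*(2 + 5 - 3) = -5*4 = -20)
(G + (7*5)*0)*f = (-20 + (7*5)*0)*49 = (-20 + 35*0)*49 = (-20 + 0)*49 = -20*49 = -980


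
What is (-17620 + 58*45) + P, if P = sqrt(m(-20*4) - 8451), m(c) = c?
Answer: -15010 + I*sqrt(8531) ≈ -15010.0 + 92.363*I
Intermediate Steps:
P = I*sqrt(8531) (P = sqrt(-20*4 - 8451) = sqrt(-80 - 8451) = sqrt(-8531) = I*sqrt(8531) ≈ 92.363*I)
(-17620 + 58*45) + P = (-17620 + 58*45) + I*sqrt(8531) = (-17620 + 2610) + I*sqrt(8531) = -15010 + I*sqrt(8531)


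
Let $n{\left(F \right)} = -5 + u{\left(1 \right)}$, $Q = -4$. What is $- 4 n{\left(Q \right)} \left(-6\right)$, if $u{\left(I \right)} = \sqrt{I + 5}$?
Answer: $-120 + 24 \sqrt{6} \approx -61.212$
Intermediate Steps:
$u{\left(I \right)} = \sqrt{5 + I}$
$n{\left(F \right)} = -5 + \sqrt{6}$ ($n{\left(F \right)} = -5 + \sqrt{5 + 1} = -5 + \sqrt{6}$)
$- 4 n{\left(Q \right)} \left(-6\right) = - 4 \left(-5 + \sqrt{6}\right) \left(-6\right) = \left(20 - 4 \sqrt{6}\right) \left(-6\right) = -120 + 24 \sqrt{6}$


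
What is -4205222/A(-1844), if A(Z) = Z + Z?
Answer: 2102611/1844 ≈ 1140.2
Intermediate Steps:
A(Z) = 2*Z
-4205222/A(-1844) = -4205222/(2*(-1844)) = -4205222/(-3688) = -4205222*(-1/3688) = 2102611/1844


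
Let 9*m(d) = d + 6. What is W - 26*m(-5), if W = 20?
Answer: 154/9 ≈ 17.111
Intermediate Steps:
m(d) = ⅔ + d/9 (m(d) = (d + 6)/9 = (6 + d)/9 = ⅔ + d/9)
W - 26*m(-5) = 20 - 26*(⅔ + (⅑)*(-5)) = 20 - 26*(⅔ - 5/9) = 20 - 26*⅑ = 20 - 26/9 = 154/9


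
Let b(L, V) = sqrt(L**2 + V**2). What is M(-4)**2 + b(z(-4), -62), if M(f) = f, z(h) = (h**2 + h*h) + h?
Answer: 16 + 2*sqrt(1157) ≈ 84.029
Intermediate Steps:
z(h) = h + 2*h**2 (z(h) = (h**2 + h**2) + h = 2*h**2 + h = h + 2*h**2)
M(-4)**2 + b(z(-4), -62) = (-4)**2 + sqrt((-4*(1 + 2*(-4)))**2 + (-62)**2) = 16 + sqrt((-4*(1 - 8))**2 + 3844) = 16 + sqrt((-4*(-7))**2 + 3844) = 16 + sqrt(28**2 + 3844) = 16 + sqrt(784 + 3844) = 16 + sqrt(4628) = 16 + 2*sqrt(1157)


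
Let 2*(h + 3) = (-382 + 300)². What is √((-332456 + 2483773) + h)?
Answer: 2*√538669 ≈ 1467.9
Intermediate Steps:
h = 3359 (h = -3 + (-382 + 300)²/2 = -3 + (½)*(-82)² = -3 + (½)*6724 = -3 + 3362 = 3359)
√((-332456 + 2483773) + h) = √((-332456 + 2483773) + 3359) = √(2151317 + 3359) = √2154676 = 2*√538669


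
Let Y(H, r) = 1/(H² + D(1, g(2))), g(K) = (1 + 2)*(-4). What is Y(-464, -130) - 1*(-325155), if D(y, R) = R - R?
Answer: 70004570881/215296 ≈ 3.2516e+5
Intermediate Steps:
g(K) = -12 (g(K) = 3*(-4) = -12)
D(y, R) = 0
Y(H, r) = H⁻² (Y(H, r) = 1/(H² + 0) = 1/(H²) = H⁻²)
Y(-464, -130) - 1*(-325155) = (-464)⁻² - 1*(-325155) = 1/215296 + 325155 = 70004570881/215296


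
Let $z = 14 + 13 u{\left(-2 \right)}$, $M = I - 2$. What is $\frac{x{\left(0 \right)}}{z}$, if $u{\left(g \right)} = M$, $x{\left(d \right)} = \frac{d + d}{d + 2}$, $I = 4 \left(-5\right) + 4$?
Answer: $0$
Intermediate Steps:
$I = -16$ ($I = -20 + 4 = -16$)
$x{\left(d \right)} = \frac{2 d}{2 + d}$
$M = -18$ ($M = -16 - 2 = -18$)
$u{\left(g \right)} = -18$
$z = -220$ ($z = 14 + 13 \left(-18\right) = 14 - 234 = -220$)
$\frac{x{\left(0 \right)}}{z} = \frac{2 \cdot 0 \frac{1}{2 + 0}}{-220} = 2 \cdot 0 \cdot \frac{1}{2} \left(- \frac{1}{220}\right) = 0 \left(- \frac{1}{220}\right) = 0$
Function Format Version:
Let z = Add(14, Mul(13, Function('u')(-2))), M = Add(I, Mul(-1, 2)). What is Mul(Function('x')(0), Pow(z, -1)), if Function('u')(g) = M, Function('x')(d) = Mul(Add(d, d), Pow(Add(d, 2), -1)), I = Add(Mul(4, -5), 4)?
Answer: 0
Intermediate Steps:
I = -16 (I = Add(-20, 4) = -16)
Function('x')(d) = Mul(2, d, Pow(Add(2, d), -1)) (Function('x')(d) = Mul(Mul(2, d), Pow(Add(2, d), -1)) = Mul(2, d, Pow(Add(2, d), -1)))
M = -18 (M = Add(-16, Mul(-1, 2)) = Add(-16, -2) = -18)
Function('u')(g) = -18
z = -220 (z = Add(14, Mul(13, -18)) = Add(14, -234) = -220)
Mul(Function('x')(0), Pow(z, -1)) = Mul(Mul(2, 0, Pow(Add(2, 0), -1)), Pow(-220, -1)) = Mul(Mul(2, 0, Pow(2, -1)), Rational(-1, 220)) = Mul(Mul(2, 0, Rational(1, 2)), Rational(-1, 220)) = Mul(0, Rational(-1, 220)) = 0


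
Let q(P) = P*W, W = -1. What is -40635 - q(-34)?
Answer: -40669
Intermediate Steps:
q(P) = -P (q(P) = P*(-1) = -P)
-40635 - q(-34) = -40635 - (-1)*(-34) = -40635 - 1*34 = -40635 - 34 = -40669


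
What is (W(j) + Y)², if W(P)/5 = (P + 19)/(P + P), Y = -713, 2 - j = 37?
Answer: 24830289/49 ≈ 5.0674e+5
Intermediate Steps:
j = -35 (j = 2 - 1*37 = 2 - 37 = -35)
W(P) = 5*(19 + P)/(2*P) (W(P) = 5*((P + 19)/(P + P)) = 5*((19 + P)/((2*P))) = 5*((19 + P)*(1/(2*P))) = 5*((19 + P)/(2*P)) = 5*(19 + P)/(2*P))
(W(j) + Y)² = ((5/2)*(19 - 35)/(-35) - 713)² = ((5/2)*(-1/35)*(-16) - 713)² = (8/7 - 713)² = (-4983/7)² = 24830289/49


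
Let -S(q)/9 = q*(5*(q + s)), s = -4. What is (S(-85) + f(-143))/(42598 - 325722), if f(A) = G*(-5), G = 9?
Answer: 170235/141562 ≈ 1.2025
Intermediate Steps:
f(A) = -45 (f(A) = 9*(-5) = -45)
S(q) = -9*q*(-20 + 5*q) (S(q) = -9*q*5*(q - 4) = -9*q*5*(-4 + q) = -9*q*(-20 + 5*q))
(S(-85) + f(-143))/(42598 - 325722) = (45*(-85)*(4 - 1*(-85)) - 45)/(42598 - 325722) = (45*(-85)*(4 + 85) - 45)/(-283124) = (45*(-85)*89 - 45)*(-1/283124) = (-340425 - 45)*(-1/283124) = -340470*(-1/283124) = 170235/141562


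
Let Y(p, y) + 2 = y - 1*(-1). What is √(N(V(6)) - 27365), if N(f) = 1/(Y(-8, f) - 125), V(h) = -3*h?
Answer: I*√3940561/12 ≈ 165.42*I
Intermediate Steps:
Y(p, y) = -1 + y (Y(p, y) = -2 + (y - 1*(-1)) = -2 + (y + 1) = -2 + (1 + y) = -1 + y)
N(f) = 1/(-126 + f) (N(f) = 1/((-1 + f) - 125) = 1/(-126 + f))
√(N(V(6)) - 27365) = √(1/(-126 - 3*6) - 27365) = √(1/(-126 - 18) - 27365) = √(1/(-144) - 27365) = √(-1/144 - 27365) = √(-3940561/144) = I*√3940561/12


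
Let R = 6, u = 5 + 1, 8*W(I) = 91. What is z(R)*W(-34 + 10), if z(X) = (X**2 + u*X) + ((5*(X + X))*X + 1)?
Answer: 39403/8 ≈ 4925.4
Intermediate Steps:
W(I) = 91/8 (W(I) = (1/8)*91 = 91/8)
u = 6
z(X) = 1 + 6*X + 11*X**2 (z(X) = (X**2 + 6*X) + ((5*(X + X))*X + 1) = (X**2 + 6*X) + ((5*(2*X))*X + 1) = (X**2 + 6*X) + ((10*X)*X + 1) = (X**2 + 6*X) + (10*X**2 + 1) = (X**2 + 6*X) + (1 + 10*X**2) = 1 + 6*X + 11*X**2)
z(R)*W(-34 + 10) = (1 + 6*6 + 11*6**2)*(91/8) = (1 + 36 + 11*36)*(91/8) = (1 + 36 + 396)*(91/8) = 433*(91/8) = 39403/8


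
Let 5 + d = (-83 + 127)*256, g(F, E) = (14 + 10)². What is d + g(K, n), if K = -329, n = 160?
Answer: 11835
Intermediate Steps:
g(F, E) = 576 (g(F, E) = 24² = 576)
d = 11259 (d = -5 + (-83 + 127)*256 = -5 + 44*256 = -5 + 11264 = 11259)
d + g(K, n) = 11259 + 576 = 11835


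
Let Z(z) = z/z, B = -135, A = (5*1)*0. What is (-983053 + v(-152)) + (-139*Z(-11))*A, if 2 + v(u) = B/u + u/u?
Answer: -149424073/152 ≈ -9.8305e+5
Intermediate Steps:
A = 0 (A = 5*0 = 0)
Z(z) = 1
v(u) = -1 - 135/u (v(u) = -2 + (-135/u + u/u) = -2 + (-135/u + 1) = -2 + (1 - 135/u) = -1 - 135/u)
(-983053 + v(-152)) + (-139*Z(-11))*A = (-983053 + (-135 - 1*(-152))/(-152)) - 139*1*0 = (-983053 - (-135 + 152)/152) - 139*0 = (-983053 - 1/152*17) + 0 = (-983053 - 17/152) + 0 = -149424073/152 + 0 = -149424073/152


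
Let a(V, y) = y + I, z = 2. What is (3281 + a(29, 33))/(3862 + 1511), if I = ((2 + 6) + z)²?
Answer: 1138/1791 ≈ 0.63540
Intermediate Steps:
I = 100 (I = ((2 + 6) + 2)² = (8 + 2)² = 10² = 100)
a(V, y) = 100 + y (a(V, y) = y + 100 = 100 + y)
(3281 + a(29, 33))/(3862 + 1511) = (3281 + (100 + 33))/(3862 + 1511) = (3281 + 133)/5373 = 3414*(1/5373) = 1138/1791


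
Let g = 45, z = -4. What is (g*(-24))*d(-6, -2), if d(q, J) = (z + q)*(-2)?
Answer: -21600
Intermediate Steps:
d(q, J) = 8 - 2*q (d(q, J) = (-4 + q)*(-2) = 8 - 2*q)
(g*(-24))*d(-6, -2) = (45*(-24))*(8 - 2*(-6)) = -1080*(8 + 12) = -1080*20 = -21600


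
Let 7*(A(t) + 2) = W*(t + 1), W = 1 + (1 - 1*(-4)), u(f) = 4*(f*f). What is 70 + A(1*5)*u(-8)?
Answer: 6122/7 ≈ 874.57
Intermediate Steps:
u(f) = 4*f**2
W = 6 (W = 1 + (1 + 4) = 1 + 5 = 6)
A(t) = -8/7 + 6*t/7 (A(t) = -2 + (6*(t + 1))/7 = -2 + (6*(1 + t))/7 = -2 + (6 + 6*t)/7 = -2 + (6/7 + 6*t/7) = -8/7 + 6*t/7)
70 + A(1*5)*u(-8) = 70 + (-8/7 + 6*(1*5)/7)*(4*(-8)**2) = 70 + (-8/7 + (6/7)*5)*(4*64) = 70 + (-8/7 + 30/7)*256 = 70 + (22/7)*256 = 70 + 5632/7 = 6122/7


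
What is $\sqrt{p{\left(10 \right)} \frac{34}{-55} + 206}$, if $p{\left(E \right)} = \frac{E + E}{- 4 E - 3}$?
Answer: $\frac{\sqrt{46152502}}{473} \approx 14.363$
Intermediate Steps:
$p{\left(E \right)} = \frac{2 E}{-3 - 4 E}$
$\sqrt{p{\left(10 \right)} \frac{34}{-55} + 206} = \sqrt{\left(-2\right) 10 \frac{1}{3 + 4 \cdot 10} \frac{34}{-55} + 206} = \sqrt{\left(-2\right) 10 \frac{1}{3 + 40} \cdot 34 \left(- \frac{1}{55}\right) + 206} = \sqrt{\left(-2\right) 10 \cdot \frac{1}{43} \left(- \frac{34}{55}\right) + 206} = \sqrt{\left(- \frac{20}{43}\right) \left(- \frac{34}{55}\right) + 206} = \sqrt{\frac{136}{473} + 206} = \sqrt{\frac{97574}{473}} = \frac{\sqrt{46152502}}{473}$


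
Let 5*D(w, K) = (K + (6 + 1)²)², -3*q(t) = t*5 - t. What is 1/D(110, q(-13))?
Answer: 45/39601 ≈ 0.0011363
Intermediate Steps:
q(t) = -4*t/3 (q(t) = -(t*5 - t)/3 = -(5*t - t)/3 = -4*t/3)
D(w, K) = (49 + K)²/5 (D(w, K) = (K + (6 + 1)²)²/5 = (K + 7²)²/5 = (K + 49)²/5 = (49 + K)²/5)
1/D(110, q(-13)) = 1/((49 - 4/3*(-13))²/5) = 1/((49 + 52/3)²/5) = 1/((199/3)²/5) = 1/((⅕)*(39601/9)) = 1/(39601/45) = 45/39601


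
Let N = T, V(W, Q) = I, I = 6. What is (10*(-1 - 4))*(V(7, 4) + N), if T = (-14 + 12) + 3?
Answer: -350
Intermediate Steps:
V(W, Q) = 6
T = 1 (T = -2 + 3 = 1)
N = 1
(10*(-1 - 4))*(V(7, 4) + N) = (10*(-1 - 4))*(6 + 1) = (10*(-5))*7 = -50*7 = -350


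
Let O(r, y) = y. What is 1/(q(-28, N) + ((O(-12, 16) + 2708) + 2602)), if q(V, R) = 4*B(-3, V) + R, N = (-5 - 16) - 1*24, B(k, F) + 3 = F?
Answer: 1/5157 ≈ 0.00019391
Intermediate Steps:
B(k, F) = -3 + F
N = -45 (N = -21 - 24 = -45)
q(V, R) = -12 + R + 4*V (q(V, R) = 4*(-3 + V) + R = (-12 + 4*V) + R = -12 + R + 4*V)
1/(q(-28, N) + ((O(-12, 16) + 2708) + 2602)) = 1/((-12 - 45 + 4*(-28)) + ((16 + 2708) + 2602)) = 1/((-12 - 45 - 112) + (2724 + 2602)) = 1/(-169 + 5326) = 1/5157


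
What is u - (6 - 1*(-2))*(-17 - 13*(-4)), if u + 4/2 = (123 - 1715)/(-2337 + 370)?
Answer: -553102/1967 ≈ -281.19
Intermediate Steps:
u = -2342/1967 (u = -2 + (123 - 1715)/(-2337 + 370) = -2 - 1592/(-1967) = -2 - 1592*(-1/1967) = -2 + 1592/1967 = -2342/1967 ≈ -1.1906)
u - (6 - 1*(-2))*(-17 - 13*(-4)) = -2342/1967 - (6 - 1*(-2))*(-17 - 13*(-4)) = -2342/1967 - (6 + 2)*(-17 + 52) = -2342/1967 - 8*35 = -2342/1967 - 1*280 = -2342/1967 - 280 = -553102/1967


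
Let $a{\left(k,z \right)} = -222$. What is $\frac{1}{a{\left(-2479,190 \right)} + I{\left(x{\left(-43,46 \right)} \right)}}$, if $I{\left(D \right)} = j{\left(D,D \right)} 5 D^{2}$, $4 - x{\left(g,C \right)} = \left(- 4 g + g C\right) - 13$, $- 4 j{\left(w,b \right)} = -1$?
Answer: $\frac{4}{16615757} \approx 2.4074 \cdot 10^{-7}$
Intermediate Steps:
$j{\left(w,b \right)} = \frac{1}{4}$ ($j{\left(w,b \right)} = \left(- \frac{1}{4}\right) \left(-1\right) = \frac{1}{4}$)
$x{\left(g,C \right)} = 17 + 4 g - C g$ ($x{\left(g,C \right)} = 4 - \left(\left(- 4 g + g C\right) - 13\right) = 4 - \left(\left(- 4 g + C g\right) - 13\right) = 4 - \left(-13 - 4 g + C g\right) = 4 + \left(13 + 4 g - C g\right) = 17 + 4 g - C g$)
$I{\left(D \right)} = \frac{5 D^{2}}{4}$ ($I{\left(D \right)} = \frac{1}{4} \cdot 5 D^{2} = \frac{5 D^{2}}{4}$)
$\frac{1}{a{\left(-2479,190 \right)} + I{\left(x{\left(-43,46 \right)} \right)}} = \frac{1}{-222 + \frac{5 \left(17 + 4 \left(-43\right) - 46 \left(-43\right)\right)^{2}}{4}} = \frac{1}{-222 + \frac{5 \left(17 - 172 + 1978\right)^{2}}{4}} = \frac{1}{-222 + \frac{5 \cdot 1823^{2}}{4}} = \frac{1}{-222 + \frac{5}{4} \cdot 3323329} = \frac{1}{-222 + \frac{16616645}{4}} = \frac{1}{\frac{16615757}{4}} = \frac{4}{16615757}$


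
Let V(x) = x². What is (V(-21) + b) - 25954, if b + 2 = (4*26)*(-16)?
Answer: -27179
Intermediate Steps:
b = -1666 (b = -2 + (4*26)*(-16) = -2 + 104*(-16) = -2 - 1664 = -1666)
(V(-21) + b) - 25954 = ((-21)² - 1666) - 25954 = (441 - 1666) - 25954 = -1225 - 25954 = -27179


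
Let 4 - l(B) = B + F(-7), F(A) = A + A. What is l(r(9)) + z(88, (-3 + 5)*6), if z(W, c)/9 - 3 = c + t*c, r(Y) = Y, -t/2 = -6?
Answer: 1440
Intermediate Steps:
t = 12 (t = -2*(-6) = 12)
F(A) = 2*A
l(B) = 18 - B (l(B) = 4 - (B + 2*(-7)) = 4 - (B - 14) = 4 - (-14 + B) = 4 + (14 - B) = 18 - B)
z(W, c) = 27 + 117*c (z(W, c) = 27 + 9*(c + 12*c) = 27 + 9*(13*c) = 27 + 117*c)
l(r(9)) + z(88, (-3 + 5)*6) = (18 - 1*9) + (27 + 117*((-3 + 5)*6)) = (18 - 9) + (27 + 117*(2*6)) = 9 + (27 + 117*12) = 9 + (27 + 1404) = 9 + 1431 = 1440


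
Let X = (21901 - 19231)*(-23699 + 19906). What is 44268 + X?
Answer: -10083042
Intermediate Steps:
X = -10127310 (X = 2670*(-3793) = -10127310)
44268 + X = 44268 - 10127310 = -10083042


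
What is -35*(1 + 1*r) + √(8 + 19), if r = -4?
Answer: 105 + 3*√3 ≈ 110.20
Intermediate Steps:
-35*(1 + 1*r) + √(8 + 19) = -35*(1 + 1*(-4)) + √(8 + 19) = -35*(1 - 4) + √27 = -35*(-3) + 3*√3 = 105 + 3*√3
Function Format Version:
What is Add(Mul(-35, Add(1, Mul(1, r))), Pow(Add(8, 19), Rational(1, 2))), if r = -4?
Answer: Add(105, Mul(3, Pow(3, Rational(1, 2)))) ≈ 110.20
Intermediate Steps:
Add(Mul(-35, Add(1, Mul(1, r))), Pow(Add(8, 19), Rational(1, 2))) = Add(Mul(-35, Add(1, Mul(1, -4))), Pow(Add(8, 19), Rational(1, 2))) = Add(Mul(-35, Add(1, -4)), Pow(27, Rational(1, 2))) = Add(Mul(-35, -3), Mul(3, Pow(3, Rational(1, 2)))) = Add(105, Mul(3, Pow(3, Rational(1, 2))))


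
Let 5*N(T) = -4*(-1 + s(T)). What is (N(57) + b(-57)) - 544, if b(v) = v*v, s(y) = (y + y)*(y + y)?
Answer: -7691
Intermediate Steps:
s(y) = 4*y² (s(y) = (2*y)*(2*y) = 4*y²)
N(T) = ⅘ - 16*T²/5 (N(T) = (-4*(-1 + 4*T²))/5 = (4 - 16*T²)/5 = ⅘ - 16*T²/5)
b(v) = v²
(N(57) + b(-57)) - 544 = ((⅘ - 16/5*57²) + (-57)²) - 544 = ((⅘ - 16/5*3249) + 3249) - 544 = ((⅘ - 51984/5) + 3249) - 544 = (-10396 + 3249) - 544 = -7147 - 544 = -7691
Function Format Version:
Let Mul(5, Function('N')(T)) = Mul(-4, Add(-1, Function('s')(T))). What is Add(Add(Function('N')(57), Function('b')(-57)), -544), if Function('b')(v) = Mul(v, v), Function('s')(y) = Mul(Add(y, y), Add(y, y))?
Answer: -7691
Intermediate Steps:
Function('s')(y) = Mul(4, Pow(y, 2)) (Function('s')(y) = Mul(Mul(2, y), Mul(2, y)) = Mul(4, Pow(y, 2)))
Function('N')(T) = Add(Rational(4, 5), Mul(Rational(-16, 5), Pow(T, 2))) (Function('N')(T) = Mul(Rational(1, 5), Mul(-4, Add(-1, Mul(4, Pow(T, 2))))) = Mul(Rational(1, 5), Add(4, Mul(-16, Pow(T, 2)))) = Add(Rational(4, 5), Mul(Rational(-16, 5), Pow(T, 2))))
Function('b')(v) = Pow(v, 2)
Add(Add(Function('N')(57), Function('b')(-57)), -544) = Add(Add(Add(Rational(4, 5), Mul(Rational(-16, 5), Pow(57, 2))), Pow(-57, 2)), -544) = Add(Add(Add(Rational(4, 5), Mul(Rational(-16, 5), 3249)), 3249), -544) = Add(Add(Add(Rational(4, 5), Rational(-51984, 5)), 3249), -544) = Add(Add(-10396, 3249), -544) = Add(-7147, -544) = -7691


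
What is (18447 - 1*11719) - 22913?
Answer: -16185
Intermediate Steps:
(18447 - 1*11719) - 22913 = (18447 - 11719) - 22913 = 6728 - 22913 = -16185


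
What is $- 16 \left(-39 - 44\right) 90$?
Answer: $119520$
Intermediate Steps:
$- 16 \left(-39 - 44\right) 90 = \left(-16\right) \left(-83\right) 90 = 1328 \cdot 90 = 119520$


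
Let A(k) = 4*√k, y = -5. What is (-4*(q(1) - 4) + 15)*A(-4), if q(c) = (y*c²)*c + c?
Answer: 376*I ≈ 376.0*I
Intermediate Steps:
q(c) = c - 5*c³ (q(c) = (-5*c²)*c + c = -5*c³ + c = c - 5*c³)
(-4*(q(1) - 4) + 15)*A(-4) = (-4*((1 - 5*1³) - 4) + 15)*(4*√(-4)) = (-4*((1 - 5*1) - 4) + 15)*(4*(2*I)) = (-4*((1 - 5) - 4) + 15)*(8*I) = (-4*(-4 - 4) + 15)*(8*I) = (-4*(-8) + 15)*(8*I) = (32 + 15)*(8*I) = 47*(8*I) = 376*I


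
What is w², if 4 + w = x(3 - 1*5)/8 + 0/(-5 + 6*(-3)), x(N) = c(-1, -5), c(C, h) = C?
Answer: 1089/64 ≈ 17.016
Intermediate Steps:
x(N) = -1
w = -33/8 (w = -4 + (-1/8 + 0/(-5 + 6*(-3))) = -4 + (-1*⅛ + 0/(-5 - 18)) = -4 + (-⅛ + 0/(-23)) = -4 + (-⅛ + 0*(-1/23)) = -4 + (-⅛ + 0) = -4 - ⅛ = -33/8 ≈ -4.1250)
w² = (-33/8)² = 1089/64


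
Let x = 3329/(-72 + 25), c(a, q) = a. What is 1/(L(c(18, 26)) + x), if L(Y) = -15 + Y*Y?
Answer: 47/11194 ≈ 0.0041987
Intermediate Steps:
L(Y) = -15 + Y**2
x = -3329/47 (x = 3329/(-47) = -1/47*3329 = -3329/47 ≈ -70.830)
1/(L(c(18, 26)) + x) = 1/((-15 + 18**2) - 3329/47) = 1/((-15 + 324) - 3329/47) = 1/(309 - 3329/47) = 1/(11194/47) = 47/11194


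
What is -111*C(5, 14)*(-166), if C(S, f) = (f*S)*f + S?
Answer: 18149610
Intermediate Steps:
C(S, f) = S + S*f² (C(S, f) = (S*f)*f + S = S*f² + S = S + S*f²)
-111*C(5, 14)*(-166) = -555*(1 + 14²)*(-166) = -555*(1 + 196)*(-166) = -555*197*(-166) = -111*985*(-166) = -109335*(-166) = 18149610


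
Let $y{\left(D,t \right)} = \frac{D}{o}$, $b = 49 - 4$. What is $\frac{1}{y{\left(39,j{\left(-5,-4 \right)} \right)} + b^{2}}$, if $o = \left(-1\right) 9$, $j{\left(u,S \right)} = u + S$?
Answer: $\frac{3}{6062} \approx 0.00049489$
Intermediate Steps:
$j{\left(u,S \right)} = S + u$
$b = 45$
$o = -9$
$y{\left(D,t \right)} = - \frac{D}{9}$ ($y{\left(D,t \right)} = \frac{D}{-9} = D \left(- \frac{1}{9}\right) = - \frac{D}{9}$)
$\frac{1}{y{\left(39,j{\left(-5,-4 \right)} \right)} + b^{2}} = \frac{1}{\left(- \frac{1}{9}\right) 39 + 45^{2}} = \frac{1}{- \frac{13}{3} + 2025} = \frac{1}{\frac{6062}{3}} = \frac{3}{6062}$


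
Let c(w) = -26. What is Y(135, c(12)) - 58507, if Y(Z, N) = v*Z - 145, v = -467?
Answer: -121697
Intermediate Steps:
Y(Z, N) = -145 - 467*Z (Y(Z, N) = -467*Z - 145 = -145 - 467*Z)
Y(135, c(12)) - 58507 = (-145 - 467*135) - 58507 = (-145 - 63045) - 58507 = -63190 - 58507 = -121697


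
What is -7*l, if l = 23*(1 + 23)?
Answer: -3864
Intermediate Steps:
l = 552 (l = 23*24 = 552)
-7*l = -7*552 = -3864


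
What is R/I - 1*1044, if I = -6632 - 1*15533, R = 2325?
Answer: -149307/143 ≈ -1044.1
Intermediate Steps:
I = -22165 (I = -6632 - 15533 = -22165)
R/I - 1*1044 = 2325/(-22165) - 1*1044 = 2325*(-1/22165) - 1044 = -15/143 - 1044 = -149307/143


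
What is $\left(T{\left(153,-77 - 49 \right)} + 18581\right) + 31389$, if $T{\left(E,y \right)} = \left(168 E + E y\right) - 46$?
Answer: $56350$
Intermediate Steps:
$T{\left(E,y \right)} = -46 + 168 E + E y$
$\left(T{\left(153,-77 - 49 \right)} + 18581\right) + 31389 = \left(\left(-46 + 168 \cdot 153 + 153 \left(-77 - 49\right)\right) + 18581\right) + 31389 = \left(\left(-46 + 25704 + 153 \left(-77 - 49\right)\right) + 18581\right) + 31389 = \left(\left(-46 + 25704 + 153 \left(-126\right)\right) + 18581\right) + 31389 = \left(\left(-46 + 25704 - 19278\right) + 18581\right) + 31389 = \left(6380 + 18581\right) + 31389 = 24961 + 31389 = 56350$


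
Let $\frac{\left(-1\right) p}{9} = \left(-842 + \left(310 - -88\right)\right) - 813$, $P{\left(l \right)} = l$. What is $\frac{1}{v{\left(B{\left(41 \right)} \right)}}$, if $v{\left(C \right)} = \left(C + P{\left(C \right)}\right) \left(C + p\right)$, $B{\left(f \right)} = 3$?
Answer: $\frac{1}{67896} \approx 1.4728 \cdot 10^{-5}$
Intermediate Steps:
$p = 11313$ ($p = - 9 \left(\left(-842 + \left(310 - -88\right)\right) - 813\right) = - 9 \left(\left(-842 + \left(310 + 88\right)\right) - 813\right) = - 9 \left(\left(-842 + 398\right) - 813\right) = - 9 \left(-444 - 813\right) = \left(-9\right) \left(-1257\right) = 11313$)
$v{\left(C \right)} = 2 C \left(11313 + C\right)$ ($v{\left(C \right)} = \left(C + C\right) \left(C + 11313\right) = 2 C \left(11313 + C\right)$)
$\frac{1}{v{\left(B{\left(41 \right)} \right)}} = \frac{1}{2 \cdot 3 \left(11313 + 3\right)} = \frac{1}{2 \cdot 3 \cdot 11316} = \frac{1}{67896}$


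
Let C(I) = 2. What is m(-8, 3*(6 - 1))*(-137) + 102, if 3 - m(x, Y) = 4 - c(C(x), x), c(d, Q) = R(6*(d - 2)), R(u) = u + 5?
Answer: -446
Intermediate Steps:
R(u) = 5 + u
c(d, Q) = -7 + 6*d (c(d, Q) = 5 + 6*(d - 2) = 5 + 6*(-2 + d) = 5 + (-12 + 6*d) = -7 + 6*d)
m(x, Y) = 4 (m(x, Y) = 3 - (4 - (-7 + 6*2)) = 3 - (4 - (-7 + 12)) = 3 - (4 - 1*5) = 3 - (4 - 5) = 3 - 1*(-1) = 3 + 1 = 4)
m(-8, 3*(6 - 1))*(-137) + 102 = 4*(-137) + 102 = -548 + 102 = -446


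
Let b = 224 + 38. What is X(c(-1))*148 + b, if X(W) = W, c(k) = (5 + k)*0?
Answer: 262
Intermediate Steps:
c(k) = 0
b = 262
X(c(-1))*148 + b = 0*148 + 262 = 0 + 262 = 262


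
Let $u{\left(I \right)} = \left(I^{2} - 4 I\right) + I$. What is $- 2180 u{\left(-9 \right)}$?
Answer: $-235440$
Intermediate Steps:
$u{\left(I \right)} = I^{2} - 3 I$
$- 2180 u{\left(-9 \right)} = - 2180 \left(- 9 \left(-3 - 9\right)\right) = - 2180 \left(\left(-9\right) \left(-12\right)\right) = \left(-2180\right) 108 = -235440$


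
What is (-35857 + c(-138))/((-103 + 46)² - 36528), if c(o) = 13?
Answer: 11948/11093 ≈ 1.0771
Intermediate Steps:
(-35857 + c(-138))/((-103 + 46)² - 36528) = (-35857 + 13)/((-103 + 46)² - 36528) = -35844/((-57)² - 36528) = -35844/(3249 - 36528) = -35844/(-33279) = -35844*(-1/33279) = 11948/11093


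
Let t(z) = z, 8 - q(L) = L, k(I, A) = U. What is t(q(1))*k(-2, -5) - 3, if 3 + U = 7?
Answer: 25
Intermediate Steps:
U = 4 (U = -3 + 7 = 4)
k(I, A) = 4
q(L) = 8 - L
t(q(1))*k(-2, -5) - 3 = (8 - 1*1)*4 - 3 = (8 - 1)*4 - 3 = 7*4 - 3 = 28 - 3 = 25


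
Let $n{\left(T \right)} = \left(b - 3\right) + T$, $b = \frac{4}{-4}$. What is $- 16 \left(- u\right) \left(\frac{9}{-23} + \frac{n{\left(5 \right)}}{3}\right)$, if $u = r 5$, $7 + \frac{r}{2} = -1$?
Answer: $\frac{5120}{69} \approx 74.203$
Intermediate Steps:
$b = -1$ ($b = 4 \left(- \frac{1}{4}\right) = -1$)
$r = -16$ ($r = -14 + 2 \left(-1\right) = -14 - 2 = -16$)
$u = -80$ ($u = \left(-16\right) 5 = -80$)
$n{\left(T \right)} = -4 + T$ ($n{\left(T \right)} = \left(-1 - 3\right) + T = -4 + T$)
$- 16 \left(- u\right) \left(\frac{9}{-23} + \frac{n{\left(5 \right)}}{3}\right) = - 16 \left(\left(-1\right) \left(-80\right)\right) \left(\frac{9}{-23} + \frac{-4 + 5}{3}\right) = \left(-16\right) 80 \left(9 \left(- \frac{1}{23}\right) + 1 \cdot \frac{1}{3}\right) = - 1280 \left(- \frac{9}{23} + \frac{1}{3}\right) = \left(-1280\right) \left(- \frac{4}{69}\right) = \frac{5120}{69}$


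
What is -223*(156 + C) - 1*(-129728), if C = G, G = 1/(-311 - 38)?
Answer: 33134283/349 ≈ 94941.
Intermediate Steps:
G = -1/349 (G = 1/(-349) = -1/349 ≈ -0.0028653)
C = -1/349 ≈ -0.0028653
-223*(156 + C) - 1*(-129728) = -223*(156 - 1/349) - 1*(-129728) = -223*54443/349 + 129728 = -12140789/349 + 129728 = 33134283/349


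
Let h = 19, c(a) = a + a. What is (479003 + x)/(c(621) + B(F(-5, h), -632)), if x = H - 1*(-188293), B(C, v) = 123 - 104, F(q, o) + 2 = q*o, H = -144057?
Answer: 523239/1261 ≈ 414.94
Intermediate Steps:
c(a) = 2*a
F(q, o) = -2 + o*q (F(q, o) = -2 + q*o = -2 + o*q)
B(C, v) = 19
x = 44236 (x = -144057 - 1*(-188293) = -144057 + 188293 = 44236)
(479003 + x)/(c(621) + B(F(-5, h), -632)) = (479003 + 44236)/(2*621 + 19) = 523239/(1242 + 19) = 523239/1261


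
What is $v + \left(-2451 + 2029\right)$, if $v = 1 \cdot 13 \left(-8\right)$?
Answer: $-526$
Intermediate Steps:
$v = -104$ ($v = 13 \left(-8\right) = -104$)
$v + \left(-2451 + 2029\right) = -104 + \left(-2451 + 2029\right) = -104 - 422 = -526$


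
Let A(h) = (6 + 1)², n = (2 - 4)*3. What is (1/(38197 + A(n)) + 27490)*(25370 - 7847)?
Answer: 18423376265943/38246 ≈ 4.8171e+8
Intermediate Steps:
n = -6 (n = -2*3 = -6)
A(h) = 49 (A(h) = 7² = 49)
(1/(38197 + A(n)) + 27490)*(25370 - 7847) = (1/(38197 + 49) + 27490)*(25370 - 7847) = (1/38246 + 27490)*17523 = (1051382541/38246)*17523 = 18423376265943/38246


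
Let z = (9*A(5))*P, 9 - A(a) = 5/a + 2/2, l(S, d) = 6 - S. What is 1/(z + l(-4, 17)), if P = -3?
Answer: -1/179 ≈ -0.0055866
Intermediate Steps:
A(a) = 8 - 5/a (A(a) = 9 - (5/a + 2/2) = 9 - (5/a + 2*(½)) = 9 - (5/a + 1) = 9 - (1 + 5/a) = 9 + (-1 - 5/a) = 8 - 5/a)
z = -189 (z = (9*(8 - 5/5))*(-3) = (9*(8 - 5*⅕))*(-3) = (9*(8 - 1))*(-3) = (9*7)*(-3) = 63*(-3) = -189)
1/(z + l(-4, 17)) = 1/(-189 + (6 - 1*(-4))) = 1/(-189 + (6 + 4)) = 1/(-189 + 10) = 1/(-179) = -1/179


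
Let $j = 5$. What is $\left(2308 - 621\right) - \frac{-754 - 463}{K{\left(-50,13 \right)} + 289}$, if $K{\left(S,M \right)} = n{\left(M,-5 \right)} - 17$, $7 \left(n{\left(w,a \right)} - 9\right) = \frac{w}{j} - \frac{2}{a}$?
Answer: $\frac{3331909}{1970} \approx 1691.3$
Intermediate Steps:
$n{\left(w,a \right)} = 9 - \frac{2}{7 a} + \frac{w}{35}$ ($n{\left(w,a \right)} = 9 + \frac{\frac{w}{5} - \frac{2}{a}}{7} = 9 + \frac{- \frac{2}{a} + \frac{w}{5}}{7} = 9 + \left(- \frac{2}{7 a} + \frac{w}{35}\right) = 9 - \frac{2}{7 a} + \frac{w}{35}$)
$K{\left(S,M \right)} = - \frac{278}{35} + \frac{M}{35}$ ($K{\left(S,M \right)} = \frac{-10 - 5 \left(315 + M\right)}{35 \left(-5\right)} - 17 = \frac{1}{35} \left(- \frac{1}{5}\right) \left(-10 - \left(1575 + 5 M\right)\right) - 17 = \frac{1}{35} \left(- \frac{1}{5}\right) \left(-1585 - 5 M\right) - 17 = \left(\frac{317}{35} + \frac{M}{35}\right) - 17 = - \frac{278}{35} + \frac{M}{35}$)
$\left(2308 - 621\right) - \frac{-754 - 463}{K{\left(-50,13 \right)} + 289} = \left(2308 - 621\right) - \frac{-754 - 463}{\left(- \frac{278}{35} + \frac{1}{35} \cdot 13\right) + 289} = \left(2308 - 621\right) - - \frac{1217}{\left(- \frac{278}{35} + \frac{13}{35}\right) + 289} = 1687 - - \frac{1217}{- \frac{53}{7} + 289} = 1687 - - \frac{1217}{\frac{1970}{7}} = 1687 - \left(-1217\right) \frac{7}{1970} = 1687 - - \frac{8519}{1970} = 1687 + \frac{8519}{1970} = \frac{3331909}{1970}$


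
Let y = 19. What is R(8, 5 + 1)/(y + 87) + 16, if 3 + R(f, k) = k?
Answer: 1699/106 ≈ 16.028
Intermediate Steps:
R(f, k) = -3 + k
R(8, 5 + 1)/(y + 87) + 16 = (-3 + (5 + 1))/(19 + 87) + 16 = (-3 + 6)/106 + 16 = 3*(1/106) + 16 = 3/106 + 16 = 1699/106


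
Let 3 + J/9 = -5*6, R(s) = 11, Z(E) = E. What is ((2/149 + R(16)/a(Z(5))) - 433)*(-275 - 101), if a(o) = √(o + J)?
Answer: 24257640/149 + 2068*I*√73/73 ≈ 1.628e+5 + 242.04*I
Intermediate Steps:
J = -297 (J = -27 + 9*(-5*6) = -27 + 9*(-30) = -27 - 270 = -297)
a(o) = √(-297 + o) (a(o) = √(o - 297) = √(-297 + o))
((2/149 + R(16)/a(Z(5))) - 433)*(-275 - 101) = ((2/149 + 11/(√(-297 + 5))) - 433)*(-275 - 101) = ((2*(1/149) + 11/(√(-292))) - 433)*(-376) = ((2/149 + 11/((2*I*√73))) - 433)*(-376) = ((2/149 + 11*(-I*√73/146)) - 433)*(-376) = ((2/149 - 11*I*√73/146) - 433)*(-376) = (-64515/149 - 11*I*√73/146)*(-376) = 24257640/149 + 2068*I*√73/73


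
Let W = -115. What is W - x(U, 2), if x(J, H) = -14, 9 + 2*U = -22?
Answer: -101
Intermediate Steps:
U = -31/2 (U = -9/2 + (½)*(-22) = -9/2 - 11 = -31/2 ≈ -15.500)
W - x(U, 2) = -115 - 1*(-14) = -115 + 14 = -101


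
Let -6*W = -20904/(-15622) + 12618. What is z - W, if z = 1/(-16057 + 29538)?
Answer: 221469583086/105300091 ≈ 2103.2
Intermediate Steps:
z = 1/13481 ≈ 7.4178e-5
W = -16428275/7811 (W = -(-20904/(-15622) + 12618)/6 = -(-20904*(-1/15622) + 12618)/6 = -(10452/7811 + 12618)/6 = -⅙*98569650/7811 = -16428275/7811 ≈ -2103.2)
z - W = 1/13481 - 1*(-16428275/7811) = 1/13481 + 16428275/7811 = 221469583086/105300091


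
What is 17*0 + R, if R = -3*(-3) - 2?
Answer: 7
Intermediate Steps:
R = 7 (R = 9 - 2 = 7)
17*0 + R = 17*0 + 7 = 0 + 7 = 7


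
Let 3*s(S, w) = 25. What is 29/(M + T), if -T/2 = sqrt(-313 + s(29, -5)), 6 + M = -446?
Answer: -9831/154142 + 29*I*sqrt(2742)/308284 ≈ -0.063779 + 0.0049258*I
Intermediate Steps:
M = -452 (M = -6 - 446 = -452)
s(S, w) = 25/3 (s(S, w) = (1/3)*25 = 25/3)
T = -2*I*sqrt(2742)/3 (T = -2*sqrt(-313 + 25/3) = -2*I*sqrt(2742)/3 ≈ -34.909*I)
29/(M + T) = 29/(-452 - 2*I*sqrt(2742)/3)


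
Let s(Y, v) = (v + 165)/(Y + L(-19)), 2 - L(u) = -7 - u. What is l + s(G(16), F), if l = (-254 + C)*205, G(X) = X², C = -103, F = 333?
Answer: -3000502/41 ≈ -73183.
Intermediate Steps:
L(u) = 9 + u (L(u) = 2 - (-7 - u) = 2 + (7 + u) = 9 + u)
s(Y, v) = (165 + v)/(-10 + Y) (s(Y, v) = (v + 165)/(Y + (9 - 19)) = (165 + v)/(Y - 10) = (165 + v)/(-10 + Y))
l = -73185 (l = (-254 - 103)*205 = -357*205 = -73185)
l + s(G(16), F) = -73185 + (165 + 333)/(-10 + 16²) = -73185 + 498/(-10 + 256) = -73185 + 498/246 = -73185 + (1/246)*498 = -73185 + 83/41 = -3000502/41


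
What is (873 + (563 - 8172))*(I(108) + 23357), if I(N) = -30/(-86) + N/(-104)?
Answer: -87946411640/559 ≈ -1.5733e+8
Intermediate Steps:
I(N) = 15/43 - N/104 (I(N) = -30*(-1/86) + N*(-1/104) = 15/43 - N/104)
(873 + (563 - 8172))*(I(108) + 23357) = (873 + (563 - 8172))*((15/43 - 1/104*108) + 23357) = (873 - 7609)*((15/43 - 27/26) + 23357) = -6736*(-771/1118 + 23357) = -6736*26112355/1118 = -87946411640/559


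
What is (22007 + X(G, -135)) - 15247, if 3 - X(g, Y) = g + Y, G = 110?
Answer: 6788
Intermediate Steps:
X(g, Y) = 3 - Y - g (X(g, Y) = 3 - (g + Y) = 3 - (Y + g) = 3 + (-Y - g) = 3 - Y - g)
(22007 + X(G, -135)) - 15247 = (22007 + (3 - 1*(-135) - 1*110)) - 15247 = (22007 + (3 + 135 - 110)) - 15247 = (22007 + 28) - 15247 = 22035 - 15247 = 6788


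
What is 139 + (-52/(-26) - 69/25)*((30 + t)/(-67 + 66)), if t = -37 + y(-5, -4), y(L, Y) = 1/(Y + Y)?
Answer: 26717/200 ≈ 133.58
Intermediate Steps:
y(L, Y) = 1/(2*Y)
t = -297/8 (t = -37 + (½)/(-4) = -37 + (½)*(-¼) = -37 - ⅛ = -297/8 ≈ -37.125)
139 + (-52/(-26) - 69/25)*((30 + t)/(-67 + 66)) = 139 + (-52/(-26) - 69/25)*((30 - 297/8)/(-67 + 66)) = 139 + (-52*(-1/26) - 69*1/25)*(-57/8/(-1)) = 139 + (2 - 69/25)*(-57/8*(-1)) = 139 - 19/25*57/8 = 139 - 1083/200 = 26717/200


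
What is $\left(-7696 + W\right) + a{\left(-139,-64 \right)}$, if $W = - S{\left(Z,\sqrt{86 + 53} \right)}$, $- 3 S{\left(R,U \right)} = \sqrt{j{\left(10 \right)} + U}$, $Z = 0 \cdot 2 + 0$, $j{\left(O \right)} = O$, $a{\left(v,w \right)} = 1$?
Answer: $-7695 + \frac{\sqrt{10 + \sqrt{139}}}{3} \approx -7693.4$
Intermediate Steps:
$Z = 0$ ($Z = 0 + 0 = 0$)
$S{\left(R,U \right)} = - \frac{\sqrt{10 + U}}{3}$
$W = \frac{\sqrt{10 + \sqrt{139}}}{3}$ ($W = - \frac{\left(-1\right) \sqrt{10 + \sqrt{86 + 53}}}{3} = - \frac{\left(-1\right) \sqrt{10 + \sqrt{139}}}{3} = \frac{\sqrt{10 + \sqrt{139}}}{3} \approx 1.556$)
$\left(-7696 + W\right) + a{\left(-139,-64 \right)} = \left(-7696 + \frac{\sqrt{10 + \sqrt{139}}}{3}\right) + 1 = -7695 + \frac{\sqrt{10 + \sqrt{139}}}{3}$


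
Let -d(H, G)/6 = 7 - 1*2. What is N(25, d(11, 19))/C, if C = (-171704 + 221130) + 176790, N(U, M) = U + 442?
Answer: 467/226216 ≈ 0.0020644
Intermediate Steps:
d(H, G) = -30 (d(H, G) = -6*(7 - 1*2) = -6*(7 - 2) = -6*5 = -30)
N(U, M) = 442 + U
C = 226216 (C = 49426 + 176790 = 226216)
N(25, d(11, 19))/C = (442 + 25)/226216 = 467*(1/226216) = 467/226216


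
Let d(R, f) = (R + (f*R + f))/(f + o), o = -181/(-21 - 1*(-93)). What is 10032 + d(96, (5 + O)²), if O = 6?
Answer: 86434968/8531 ≈ 10132.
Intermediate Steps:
o = -181/72 (o = -181/(-21 + 93) = -181/72 ≈ -2.5139)
d(R, f) = (R + f + R*f)/(-181/72 + f) (d(R, f) = (R + (f*R + f))/(f - 181/72) = (R + (R*f + f))/(-181/72 + f) = (R + (f + R*f))/(-181/72 + f) = (R + f + R*f)/(-181/72 + f))
10032 + d(96, (5 + O)²) = 10032 + 72*(96 + (5 + 6)² + 96*(5 + 6)²)/(-181 + 72*(5 + 6)²) = 10032 + 72*(96 + 11² + 96*11²)/(-181 + 72*11²) = 10032 + 72*(96 + 121 + 96*121)/(-181 + 72*121) = 10032 + 72*(96 + 121 + 11616)/(-181 + 8712) = 10032 + 72*11833/8531 = 10032 + 72*(1/8531)*11833 = 10032 + 851976/8531 = 86434968/8531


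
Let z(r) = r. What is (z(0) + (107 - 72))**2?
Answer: 1225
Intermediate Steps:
(z(0) + (107 - 72))**2 = (0 + (107 - 72))**2 = (0 + 35)**2 = 35**2 = 1225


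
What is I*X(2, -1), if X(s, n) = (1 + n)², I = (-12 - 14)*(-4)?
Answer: 0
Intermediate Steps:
I = 104 (I = -26*(-4) = 104)
I*X(2, -1) = 104*(1 - 1)² = 104*0² = 104*0 = 0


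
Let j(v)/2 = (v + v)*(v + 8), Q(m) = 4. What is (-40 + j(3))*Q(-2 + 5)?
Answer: 368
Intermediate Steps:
j(v) = 4*v*(8 + v) (j(v) = 2*((v + v)*(v + 8)) = 2*((2*v)*(8 + v)) = 2*(2*v*(8 + v)) = 4*v*(8 + v))
(-40 + j(3))*Q(-2 + 5) = (-40 + 4*3*(8 + 3))*4 = (-40 + 4*3*11)*4 = (-40 + 132)*4 = 92*4 = 368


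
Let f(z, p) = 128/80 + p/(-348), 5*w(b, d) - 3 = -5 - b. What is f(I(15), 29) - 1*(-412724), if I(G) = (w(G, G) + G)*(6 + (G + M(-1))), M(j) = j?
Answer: 24763531/60 ≈ 4.1273e+5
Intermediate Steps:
w(b, d) = -⅖ - b/5 (w(b, d) = ⅗ + (-5 - b)/5 = ⅗ + (-1 - b/5) = -⅖ - b/5)
I(G) = (5 + G)*(-⅖ + 4*G/5) (I(G) = ((-⅖ - G/5) + G)*(6 + (G - 1)) = (-⅖ + 4*G/5)*(6 + (-1 + G)) = (-⅖ + 4*G/5)*(5 + G) = (5 + G)*(-⅖ + 4*G/5))
f(z, p) = 8/5 - p/348 (f(z, p) = 128*(1/80) + p*(-1/348) = 8/5 - p/348)
f(I(15), 29) - 1*(-412724) = (8/5 - 1/348*29) - 1*(-412724) = (8/5 - 1/12) + 412724 = 91/60 + 412724 = 24763531/60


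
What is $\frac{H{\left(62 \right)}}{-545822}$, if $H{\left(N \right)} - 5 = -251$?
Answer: $\frac{123}{272911} \approx 0.0004507$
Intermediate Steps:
$H{\left(N \right)} = -246$ ($H{\left(N \right)} = 5 - 251 = -246$)
$\frac{H{\left(62 \right)}}{-545822} = - \frac{246}{-545822} = \left(-246\right) \left(- \frac{1}{545822}\right) = \frac{123}{272911}$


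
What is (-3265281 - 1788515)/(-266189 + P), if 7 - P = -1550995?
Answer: -5053796/1284813 ≈ -3.9335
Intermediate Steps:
P = 1551002 (P = 7 - 1*(-1550995) = 7 + 1550995 = 1551002)
(-3265281 - 1788515)/(-266189 + P) = (-3265281 - 1788515)/(-266189 + 1551002) = -5053796/1284813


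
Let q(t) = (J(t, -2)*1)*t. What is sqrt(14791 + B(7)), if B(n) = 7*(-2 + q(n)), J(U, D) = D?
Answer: 3*sqrt(1631) ≈ 121.16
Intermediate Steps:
q(t) = -2*t (q(t) = (-2*1)*t = -2*t)
B(n) = -14 - 14*n (B(n) = 7*(-2 - 2*n) = -14 - 14*n)
sqrt(14791 + B(7)) = sqrt(14791 + (-14 - 14*7)) = sqrt(14791 + (-14 - 98)) = sqrt(14791 - 112) = sqrt(14679) = 3*sqrt(1631)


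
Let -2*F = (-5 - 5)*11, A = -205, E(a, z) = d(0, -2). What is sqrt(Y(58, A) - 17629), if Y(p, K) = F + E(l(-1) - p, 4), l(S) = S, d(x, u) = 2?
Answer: 2*I*sqrt(4393) ≈ 132.56*I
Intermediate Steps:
E(a, z) = 2
F = 55 (F = -(-5 - 5)*11/2 = -(-5)*11 = -1/2*(-110) = 55)
Y(p, K) = 57 (Y(p, K) = 55 + 2 = 57)
sqrt(Y(58, A) - 17629) = sqrt(57 - 17629) = sqrt(-17572) = 2*I*sqrt(4393)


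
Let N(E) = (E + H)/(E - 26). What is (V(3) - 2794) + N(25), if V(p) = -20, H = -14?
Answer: -2825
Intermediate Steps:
N(E) = (-14 + E)/(-26 + E) (N(E) = (E - 14)/(E - 26) = (-14 + E)/(-26 + E))
(V(3) - 2794) + N(25) = (-20 - 2794) + (-14 + 25)/(-26 + 25) = -2814 + 11/(-1) = -2814 - 1*11 = -2814 - 11 = -2825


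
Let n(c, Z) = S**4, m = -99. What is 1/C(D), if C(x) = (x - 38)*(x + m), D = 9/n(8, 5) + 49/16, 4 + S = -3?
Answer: 1475789056/4945850002865 ≈ 0.00029839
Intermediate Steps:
S = -7 (S = -4 - 3 = -7)
n(c, Z) = 2401 (n(c, Z) = (-7)**4 = 2401)
D = 117793/38416 (D = 9/2401 + 49/16 = 117793/38416 ≈ 3.0662)
C(x) = (-99 + x)*(-38 + x) (C(x) = (x - 38)*(x - 99) = (-38 + x)*(-99 + x) = (-99 + x)*(-38 + x))
1/C(D) = 1/(3762 + (117793/38416)**2 - 137*117793/38416) = 1/(3762 + 13875190849/1475789056 - 16137641/38416) = 1/(4945850002865/1475789056) = 1475789056/4945850002865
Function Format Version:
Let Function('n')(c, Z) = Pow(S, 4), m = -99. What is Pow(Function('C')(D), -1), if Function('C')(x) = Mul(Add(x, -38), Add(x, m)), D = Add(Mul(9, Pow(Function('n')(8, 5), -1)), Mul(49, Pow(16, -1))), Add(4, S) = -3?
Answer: Rational(1475789056, 4945850002865) ≈ 0.00029839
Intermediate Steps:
S = -7 (S = Add(-4, -3) = -7)
Function('n')(c, Z) = 2401 (Function('n')(c, Z) = Pow(-7, 4) = 2401)
D = Rational(117793, 38416) (D = Add(Mul(9, Pow(2401, -1)), Mul(49, Pow(16, -1))) = Add(Mul(9, Rational(1, 2401)), Mul(49, Rational(1, 16))) = Add(Rational(9, 2401), Rational(49, 16)) = Rational(117793, 38416) ≈ 3.0662)
Function('C')(x) = Mul(Add(-99, x), Add(-38, x)) (Function('C')(x) = Mul(Add(x, -38), Add(x, -99)) = Mul(Add(-38, x), Add(-99, x)) = Mul(Add(-99, x), Add(-38, x)))
Pow(Function('C')(D), -1) = Pow(Add(3762, Pow(Rational(117793, 38416), 2), Mul(-137, Rational(117793, 38416))), -1) = Pow(Add(3762, Rational(13875190849, 1475789056), Rational(-16137641, 38416)), -1) = Pow(Rational(4945850002865, 1475789056), -1) = Rational(1475789056, 4945850002865)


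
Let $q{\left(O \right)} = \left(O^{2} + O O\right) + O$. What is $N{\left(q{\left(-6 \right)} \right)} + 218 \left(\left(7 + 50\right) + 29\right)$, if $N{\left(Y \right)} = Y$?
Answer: $18814$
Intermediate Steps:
$q{\left(O \right)} = O + 2 O^{2}$ ($q{\left(O \right)} = \left(O^{2} + O^{2}\right) + O = 2 O^{2} + O = O + 2 O^{2}$)
$N{\left(q{\left(-6 \right)} \right)} + 218 \left(\left(7 + 50\right) + 29\right) = - 6 \left(1 + 2 \left(-6\right)\right) + 218 \left(\left(7 + 50\right) + 29\right) = - 6 \left(1 - 12\right) + 218 \left(57 + 29\right) = \left(-6\right) \left(-11\right) + 218 \cdot 86 = 66 + 18748 = 18814$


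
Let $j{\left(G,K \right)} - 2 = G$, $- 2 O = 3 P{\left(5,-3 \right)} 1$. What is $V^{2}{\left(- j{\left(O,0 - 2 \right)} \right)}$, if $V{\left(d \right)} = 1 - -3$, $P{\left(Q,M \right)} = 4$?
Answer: $16$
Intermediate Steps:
$O = -6$ ($O = - \frac{3 \cdot 4 \cdot 1}{2} = - \frac{12 \cdot 1}{2} = \left(- \frac{1}{2}\right) 12 = -6$)
$j{\left(G,K \right)} = 2 + G$
$V{\left(d \right)} = 4$ ($V{\left(d \right)} = 1 + 3 = 4$)
$V^{2}{\left(- j{\left(O,0 - 2 \right)} \right)} = 4^{2} = 16$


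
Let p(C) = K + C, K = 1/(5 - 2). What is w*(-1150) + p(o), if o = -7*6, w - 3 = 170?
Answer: -596975/3 ≈ -1.9899e+5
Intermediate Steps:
w = 173 (w = 3 + 170 = 173)
o = -42
K = ⅓ (K = 1/3 = ⅓ ≈ 0.33333)
p(C) = ⅓ + C
w*(-1150) + p(o) = 173*(-1150) + (⅓ - 42) = -198950 - 125/3 = -596975/3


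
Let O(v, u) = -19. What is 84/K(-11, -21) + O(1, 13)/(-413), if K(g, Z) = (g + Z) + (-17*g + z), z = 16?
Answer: 12647/23541 ≈ 0.53723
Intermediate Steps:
K(g, Z) = 16 + Z - 16*g (K(g, Z) = (g + Z) + (-17*g + 16) = (Z + g) + (16 - 17*g) = 16 + Z - 16*g)
84/K(-11, -21) + O(1, 13)/(-413) = 84/(16 - 21 - 16*(-11)) - 19/(-413) = 84/(16 - 21 + 176) - 19*(-1/413) = 84/171 + 19/413 = 84*(1/171) + 19/413 = 28/57 + 19/413 = 12647/23541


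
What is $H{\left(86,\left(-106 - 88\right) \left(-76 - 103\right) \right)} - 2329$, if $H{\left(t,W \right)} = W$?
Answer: $32397$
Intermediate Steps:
$H{\left(86,\left(-106 - 88\right) \left(-76 - 103\right) \right)} - 2329 = \left(-106 - 88\right) \left(-76 - 103\right) - 2329 = \left(-194\right) \left(-179\right) - 2329 = 34726 - 2329 = 32397$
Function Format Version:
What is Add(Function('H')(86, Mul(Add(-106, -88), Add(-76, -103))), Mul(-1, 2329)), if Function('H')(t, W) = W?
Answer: 32397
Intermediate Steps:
Add(Function('H')(86, Mul(Add(-106, -88), Add(-76, -103))), Mul(-1, 2329)) = Add(Mul(Add(-106, -88), Add(-76, -103)), Mul(-1, 2329)) = Add(Mul(-194, -179), -2329) = Add(34726, -2329) = 32397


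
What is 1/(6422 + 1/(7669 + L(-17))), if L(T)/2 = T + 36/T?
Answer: 129723/833081123 ≈ 0.00015571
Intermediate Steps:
L(T) = 2*T + 72/T (L(T) = 2*(T + 36/T) = 2*T + 72/T)
1/(6422 + 1/(7669 + L(-17))) = 1/(6422 + 1/(7669 + (2*(-17) + 72/(-17)))) = 1/(6422 + 1/(7669 + (-34 + 72*(-1/17)))) = 1/(6422 + 1/(7669 + (-34 - 72/17))) = 1/(6422 + 1/(7669 - 650/17)) = 1/(6422 + 1/(129723/17)) = 1/(6422 + 17/129723) = 1/(833081123/129723) = 129723/833081123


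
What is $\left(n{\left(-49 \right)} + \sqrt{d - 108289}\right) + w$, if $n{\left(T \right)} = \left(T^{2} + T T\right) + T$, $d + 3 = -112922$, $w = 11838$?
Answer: $16591 + i \sqrt{221214} \approx 16591.0 + 470.33 i$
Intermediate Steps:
$d = -112925$ ($d = -3 - 112922 = -112925$)
$n{\left(T \right)} = T + 2 T^{2}$ ($n{\left(T \right)} = \left(T^{2} + T^{2}\right) + T = 2 T^{2} + T = T + 2 T^{2}$)
$\left(n{\left(-49 \right)} + \sqrt{d - 108289}\right) + w = \left(- 49 \left(1 + 2 \left(-49\right)\right) + \sqrt{-112925 - 108289}\right) + 11838 = \left(- 49 \left(1 - 98\right) + \sqrt{-221214}\right) + 11838 = \left(\left(-49\right) \left(-97\right) + i \sqrt{221214}\right) + 11838 = \left(4753 + i \sqrt{221214}\right) + 11838 = 16591 + i \sqrt{221214}$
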